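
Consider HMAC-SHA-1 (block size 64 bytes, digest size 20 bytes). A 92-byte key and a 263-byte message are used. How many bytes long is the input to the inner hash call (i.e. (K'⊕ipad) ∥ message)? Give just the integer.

327

Key is 92 > 64 bytes, so it is hashed to 20 bytes then zero-padded to 64: |K'| = 64.
Inner input = (K'⊕ipad) ∥ m → 64 + 263 = 327 bytes.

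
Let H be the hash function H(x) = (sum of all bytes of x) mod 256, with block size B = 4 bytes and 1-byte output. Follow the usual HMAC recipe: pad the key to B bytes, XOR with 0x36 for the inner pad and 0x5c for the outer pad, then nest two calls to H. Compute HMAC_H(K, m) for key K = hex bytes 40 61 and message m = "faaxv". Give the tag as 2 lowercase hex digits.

60

Key hex bytes 40 61 is 2 bytes ≤ B = 4; zero-pad to 4 bytes: K' = 40 61 00 00.
K' ⊕ ipad = 76 57 36 36.  K' ⊕ opad = 1c 3d 5c 5c.
Inner input = (K'⊕ipad) ∥ m = 76 57 36 36 ∥ 66 61 61 78 76.
Inner hash: sum = 118+87+54+54+102+97+97+120+118 = 847; mod 256 = 79 → 4f.
Outer input = (K'⊕opad) ∥ inner = 1c 3d 5c 5c ∥ 4f.
Outer hash (tag): sum = 28+61+92+92+79 = 352; mod 256 = 96 → 60.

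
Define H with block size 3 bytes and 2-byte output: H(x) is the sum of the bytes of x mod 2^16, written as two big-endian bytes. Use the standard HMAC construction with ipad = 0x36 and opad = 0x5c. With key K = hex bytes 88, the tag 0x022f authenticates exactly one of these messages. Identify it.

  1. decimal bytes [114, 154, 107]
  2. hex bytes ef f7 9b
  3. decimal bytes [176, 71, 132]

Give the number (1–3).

1

Key hex bytes 88 is 1 byte ≤ B = 3; zero-pad to 3 bytes: K' = 88 00 00.
K' ⊕ ipad = be 36 36; K' ⊕ opad = d4 5c 5c.
m1: inner = H(be 36 36 72 9a 6b) = 02 a1; tag = H(d4 5c 5c 02 a1) = 022f ← matches
m2: inner = H(be 36 36 ef f7 9b) = 03 ab; tag = H(d4 5c 5c 03 ab) = 023a
m3: inner = H(be 36 36 b0 47 84) = 02 a5; tag = H(d4 5c 5c 02 a5) = 0233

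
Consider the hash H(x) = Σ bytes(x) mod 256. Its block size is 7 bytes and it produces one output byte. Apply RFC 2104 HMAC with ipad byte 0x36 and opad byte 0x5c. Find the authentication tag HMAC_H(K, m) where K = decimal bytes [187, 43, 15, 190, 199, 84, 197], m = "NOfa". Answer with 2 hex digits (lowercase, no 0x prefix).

e4

Key decimal bytes [187, 43, 15, 190, 199, 84, 197] = bb 2b 0f be c7 54 c5 is exactly B = 7 bytes: K' = bb 2b 0f be c7 54 c5.
K' ⊕ ipad = 8d 1d 39 88 f1 62 f3.  K' ⊕ opad = e7 77 53 e2 9b 08 99.
Inner input = (K'⊕ipad) ∥ m = 8d 1d 39 88 f1 62 f3 ∥ 4e 4f 66 61.
Inner hash: sum = 141+29+57+136+241+98+243+78+79+102+97 = 1301; mod 256 = 21 → 15.
Outer input = (K'⊕opad) ∥ inner = e7 77 53 e2 9b 08 99 ∥ 15.
Outer hash (tag): sum = 231+119+83+226+155+8+153+21 = 996; mod 256 = 228 → e4.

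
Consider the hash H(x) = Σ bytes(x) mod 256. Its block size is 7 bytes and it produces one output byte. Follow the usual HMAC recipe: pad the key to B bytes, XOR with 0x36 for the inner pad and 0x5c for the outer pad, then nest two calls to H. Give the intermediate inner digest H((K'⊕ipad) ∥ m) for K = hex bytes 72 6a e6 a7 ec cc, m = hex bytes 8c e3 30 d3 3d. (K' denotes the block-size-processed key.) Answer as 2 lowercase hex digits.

ba

Key hex bytes 72 6a e6 a7 ec cc is 6 bytes ≤ B = 7; zero-pad to 7 bytes: K' = 72 6a e6 a7 ec cc 00.
K' ⊕ ipad = 44 5c d0 91 da fa 36.
Inner input = 44 5c d0 91 da fa 36 ∥ 8c e3 30 d3 3d.
Inner hash: sum = 68+92+208+145+218+250+54+140+227+48+211+61 = 1722; mod 256 = 186 → ba.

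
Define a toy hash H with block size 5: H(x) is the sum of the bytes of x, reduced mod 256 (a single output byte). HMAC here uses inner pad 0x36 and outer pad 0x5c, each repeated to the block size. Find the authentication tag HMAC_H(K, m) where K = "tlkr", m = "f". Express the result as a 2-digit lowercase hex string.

Key "tlkr" = 74 6c 6b 72 is 4 bytes ≤ B = 5; zero-pad to 5 bytes: K' = 74 6c 6b 72 00.
K' ⊕ ipad = 42 5a 5d 44 36.  K' ⊕ opad = 28 30 37 2e 5c.
Inner input = (K'⊕ipad) ∥ m = 42 5a 5d 44 36 ∥ 66.
Inner hash: sum = 66+90+93+68+54+102 = 473; mod 256 = 217 → d9.
Outer input = (K'⊕opad) ∥ inner = 28 30 37 2e 5c ∥ d9.
Outer hash (tag): sum = 40+48+55+46+92+217 = 498; mod 256 = 242 → f2.

f2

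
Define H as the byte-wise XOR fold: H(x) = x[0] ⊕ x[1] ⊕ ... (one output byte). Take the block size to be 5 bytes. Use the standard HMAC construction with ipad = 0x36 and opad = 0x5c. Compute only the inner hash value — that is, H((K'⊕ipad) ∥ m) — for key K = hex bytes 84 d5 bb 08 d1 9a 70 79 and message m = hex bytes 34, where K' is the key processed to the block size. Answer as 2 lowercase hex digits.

Key hex bytes 84 d5 bb 08 d1 9a 70 79 is 8 bytes > B = 5, so hash it first: H(key) = a0, then zero-pad to 5 bytes: K' = a0 00 00 00 00.
K' ⊕ ipad = 96 36 36 36 36.
Inner input = 96 36 36 36 36 ∥ 34.
Inner hash: XOR 96⊕36⊕36⊕36⊕36⊕34 = a2.

a2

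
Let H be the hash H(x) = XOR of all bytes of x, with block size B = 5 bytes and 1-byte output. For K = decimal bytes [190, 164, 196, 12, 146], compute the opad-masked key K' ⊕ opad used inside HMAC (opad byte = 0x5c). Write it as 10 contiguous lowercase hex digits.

e2f89850ce

Key decimal bytes [190, 164, 196, 12, 146] = be a4 c4 0c 92 is exactly B = 5 bytes: K' = be a4 c4 0c 92.
XOR each byte with 0x5c: be⊕5c=e2, a4⊕5c=f8, c4⊕5c=98, 0c⊕5c=50, 92⊕5c=ce.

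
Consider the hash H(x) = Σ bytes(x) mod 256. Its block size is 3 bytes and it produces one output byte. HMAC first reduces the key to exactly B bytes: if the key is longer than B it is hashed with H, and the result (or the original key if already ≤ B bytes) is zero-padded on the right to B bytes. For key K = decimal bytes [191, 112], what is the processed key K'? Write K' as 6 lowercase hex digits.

Key decimal bytes [191, 112] = bf 70 is 2 bytes ≤ B = 3; zero-pad to 3 bytes: K' = bf 70 00.

bf7000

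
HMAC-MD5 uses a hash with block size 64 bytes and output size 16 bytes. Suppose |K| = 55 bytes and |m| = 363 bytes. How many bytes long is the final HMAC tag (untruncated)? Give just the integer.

16

The tag is one MD5 digest: 16 bytes.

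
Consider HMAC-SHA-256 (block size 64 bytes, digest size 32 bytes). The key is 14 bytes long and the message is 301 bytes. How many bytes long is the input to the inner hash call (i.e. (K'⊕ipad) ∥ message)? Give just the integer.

365

Key is 14 ≤ 64 bytes, zero-padded: |K'| = 64.
Inner input = (K'⊕ipad) ∥ m → 64 + 301 = 365 bytes.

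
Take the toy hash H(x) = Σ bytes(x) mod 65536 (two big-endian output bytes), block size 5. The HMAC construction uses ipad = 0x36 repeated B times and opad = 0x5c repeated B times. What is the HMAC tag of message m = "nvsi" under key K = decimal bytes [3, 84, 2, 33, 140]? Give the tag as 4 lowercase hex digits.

0271

Key decimal bytes [3, 84, 2, 33, 140] = 03 54 02 21 8c is exactly B = 5 bytes: K' = 03 54 02 21 8c.
K' ⊕ ipad = 35 62 34 17 ba.  K' ⊕ opad = 5f 08 5e 7d d0.
Inner input = (K'⊕ipad) ∥ m = 35 62 34 17 ba ∥ 6e 76 73 69.
Inner hash: sum = 53+98+52+23+186+110+118+115+105 = 860 → 03 5c.
Outer input = (K'⊕opad) ∥ inner = 5f 08 5e 7d d0 ∥ 03 5c.
Outer hash (tag): sum = 95+8+94+125+208+3+92 = 625 → 02 71.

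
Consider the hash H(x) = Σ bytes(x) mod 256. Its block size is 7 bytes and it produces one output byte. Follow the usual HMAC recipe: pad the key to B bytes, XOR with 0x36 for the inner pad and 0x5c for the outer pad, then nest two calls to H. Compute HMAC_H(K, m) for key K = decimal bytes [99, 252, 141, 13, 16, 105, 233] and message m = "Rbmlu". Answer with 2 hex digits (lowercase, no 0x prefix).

b2

Key decimal bytes [99, 252, 141, 13, 16, 105, 233] = 63 fc 8d 0d 10 69 e9 is exactly B = 7 bytes: K' = 63 fc 8d 0d 10 69 e9.
K' ⊕ ipad = 55 ca bb 3b 26 5f df.  K' ⊕ opad = 3f a0 d1 51 4c 35 b5.
Inner input = (K'⊕ipad) ∥ m = 55 ca bb 3b 26 5f df ∥ 52 62 6d 6c 75.
Inner hash: sum = 85+202+187+59+38+95+223+82+98+109+108+117 = 1403; mod 256 = 123 → 7b.
Outer input = (K'⊕opad) ∥ inner = 3f a0 d1 51 4c 35 b5 ∥ 7b.
Outer hash (tag): sum = 63+160+209+81+76+53+181+123 = 946; mod 256 = 178 → b2.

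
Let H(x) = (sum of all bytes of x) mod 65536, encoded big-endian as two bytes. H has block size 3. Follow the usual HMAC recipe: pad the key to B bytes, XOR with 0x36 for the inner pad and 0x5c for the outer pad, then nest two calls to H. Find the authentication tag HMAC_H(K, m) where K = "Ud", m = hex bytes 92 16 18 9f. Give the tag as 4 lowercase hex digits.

00e9

Key "Ud" = 55 64 is 2 bytes ≤ B = 3; zero-pad to 3 bytes: K' = 55 64 00.
K' ⊕ ipad = 63 52 36.  K' ⊕ opad = 09 38 5c.
Inner input = (K'⊕ipad) ∥ m = 63 52 36 ∥ 92 16 18 9f.
Inner hash: sum = 99+82+54+146+22+24+159 = 586 → 02 4a.
Outer input = (K'⊕opad) ∥ inner = 09 38 5c ∥ 02 4a.
Outer hash (tag): sum = 9+56+92+2+74 = 233 → 00 e9.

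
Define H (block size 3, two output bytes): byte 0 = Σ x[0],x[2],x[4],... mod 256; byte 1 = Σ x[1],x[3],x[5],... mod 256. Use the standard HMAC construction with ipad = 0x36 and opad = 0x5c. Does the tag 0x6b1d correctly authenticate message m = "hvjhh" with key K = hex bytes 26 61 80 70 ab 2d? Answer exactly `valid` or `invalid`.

valid

Key hex bytes 26 61 80 70 ab 2d is 6 bytes > B = 3, so hash it first: H(key) = 51 fe, then zero-pad to 3 bytes: K' = 51 fe 00.
K' ⊕ ipad = 67 c8 36; K' ⊕ opad = 0d a2 5c.
Inner hash: even-index sum = 379 mod 256 = 123; odd-index sum = 514 mod 256 = 2 → 7b 02.
Outer hash (recomputed tag): even-index sum = 107 mod 256 = 107; odd-index sum = 285 mod 256 = 29 → 6b 1d.
Recomputed tag = 6b1d; claimed = 6b1d → match.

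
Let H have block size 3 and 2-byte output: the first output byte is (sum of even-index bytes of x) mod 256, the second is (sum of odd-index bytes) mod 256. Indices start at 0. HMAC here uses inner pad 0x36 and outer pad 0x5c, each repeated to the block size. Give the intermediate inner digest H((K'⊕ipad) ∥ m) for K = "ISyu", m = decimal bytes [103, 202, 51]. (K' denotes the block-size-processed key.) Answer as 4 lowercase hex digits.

Key "ISyu" = 49 53 79 75 is 4 bytes > B = 3, so hash it first: H(key) = c2 c8, then zero-pad to 3 bytes: K' = c2 c8 00.
K' ⊕ ipad = f4 fe 36.
Inner input = f4 fe 36 ∥ 67 ca 33.
Inner hash: even-index sum = 500 mod 256 = 244; odd-index sum = 408 mod 256 = 152 → f4 98.

f498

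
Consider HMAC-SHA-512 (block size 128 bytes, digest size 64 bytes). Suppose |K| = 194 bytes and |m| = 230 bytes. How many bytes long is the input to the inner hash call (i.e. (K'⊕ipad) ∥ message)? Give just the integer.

358

Key is 194 > 128 bytes, so it is hashed to 64 bytes then zero-padded to 128: |K'| = 128.
Inner input = (K'⊕ipad) ∥ m → 128 + 230 = 358 bytes.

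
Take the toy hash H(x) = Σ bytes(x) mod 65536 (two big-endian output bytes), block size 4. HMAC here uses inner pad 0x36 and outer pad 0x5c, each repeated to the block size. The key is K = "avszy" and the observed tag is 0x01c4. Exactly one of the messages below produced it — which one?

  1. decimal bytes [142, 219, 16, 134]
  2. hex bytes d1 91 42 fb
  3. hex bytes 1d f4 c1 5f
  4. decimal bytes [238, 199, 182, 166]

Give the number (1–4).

Key "avszy" = 61 76 73 7a 79 is 5 bytes > B = 4, so hash it first: H(key) = 02 3d, then zero-pad to 4 bytes: K' = 02 3d 00 00.
K' ⊕ ipad = 34 0b 36 36; K' ⊕ opad = 5e 61 5c 5c.
m1: inner = H(34 0b 36 36 8e db 10 86) = 02 aa; tag = H(5e 61 5c 5c 02 aa) = 0223
m2: inner = H(34 0b 36 36 d1 91 42 fb) = 03 4a; tag = H(5e 61 5c 5c 03 4a) = 01c4 ← matches
m3: inner = H(34 0b 36 36 1d f4 c1 5f) = 02 dc; tag = H(5e 61 5c 5c 02 dc) = 0255
m4: inner = H(34 0b 36 36 ee c7 b6 a6) = 03 bc; tag = H(5e 61 5c 5c 03 bc) = 0236

2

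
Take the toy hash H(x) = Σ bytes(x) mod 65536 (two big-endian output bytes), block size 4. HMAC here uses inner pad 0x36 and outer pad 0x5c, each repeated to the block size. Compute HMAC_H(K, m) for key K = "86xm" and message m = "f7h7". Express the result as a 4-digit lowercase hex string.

Key "86xm" = 38 36 78 6d is exactly B = 4 bytes: K' = 38 36 78 6d.
K' ⊕ ipad = 0e 00 4e 5b.  K' ⊕ opad = 64 6a 24 31.
Inner input = (K'⊕ipad) ∥ m = 0e 00 4e 5b ∥ 66 37 68 37.
Inner hash: sum = 14+0+78+91+102+55+104+55 = 499 → 01 f3.
Outer input = (K'⊕opad) ∥ inner = 64 6a 24 31 ∥ 01 f3.
Outer hash (tag): sum = 100+106+36+49+1+243 = 535 → 02 17.

0217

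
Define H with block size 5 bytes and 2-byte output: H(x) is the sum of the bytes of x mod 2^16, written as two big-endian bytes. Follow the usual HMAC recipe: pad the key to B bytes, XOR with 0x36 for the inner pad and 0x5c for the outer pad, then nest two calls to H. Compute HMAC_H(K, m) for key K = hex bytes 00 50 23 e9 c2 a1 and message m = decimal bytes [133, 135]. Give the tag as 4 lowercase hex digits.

02c2

Key hex bytes 00 50 23 e9 c2 a1 is 6 bytes > B = 5, so hash it first: H(key) = 02 bf, then zero-pad to 5 bytes: K' = 02 bf 00 00 00.
K' ⊕ ipad = 34 89 36 36 36.  K' ⊕ opad = 5e e3 5c 5c 5c.
Inner input = (K'⊕ipad) ∥ m = 34 89 36 36 36 ∥ 85 87.
Inner hash: sum = 52+137+54+54+54+133+135 = 619 → 02 6b.
Outer input = (K'⊕opad) ∥ inner = 5e e3 5c 5c 5c ∥ 02 6b.
Outer hash (tag): sum = 94+227+92+92+92+2+107 = 706 → 02 c2.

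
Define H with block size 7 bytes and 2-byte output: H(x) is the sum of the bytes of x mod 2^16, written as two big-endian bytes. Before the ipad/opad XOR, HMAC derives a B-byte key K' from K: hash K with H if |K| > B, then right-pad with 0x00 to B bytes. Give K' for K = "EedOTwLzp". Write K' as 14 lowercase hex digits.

035e0000000000

|K| = 9 > B = 7, so first hash the key.
H(K): sum = 69+101+100+79+84+119+76+122+112 = 862 → 03 5e.
Zero-pad H(K) = 03 5e to 7 bytes: K' = 03 5e 00 00 00 00 00.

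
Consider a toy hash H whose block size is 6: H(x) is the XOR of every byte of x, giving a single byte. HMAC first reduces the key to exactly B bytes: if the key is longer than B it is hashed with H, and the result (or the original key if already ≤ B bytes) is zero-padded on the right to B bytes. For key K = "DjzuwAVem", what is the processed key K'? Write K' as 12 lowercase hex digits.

490000000000

|K| = 9 > B = 6, so first hash the key.
H(K): XOR 44⊕6a⊕7a⊕75⊕77⊕41⊕56⊕65⊕6d = 49.
Zero-pad H(K) = 49 to 6 bytes: K' = 49 00 00 00 00 00.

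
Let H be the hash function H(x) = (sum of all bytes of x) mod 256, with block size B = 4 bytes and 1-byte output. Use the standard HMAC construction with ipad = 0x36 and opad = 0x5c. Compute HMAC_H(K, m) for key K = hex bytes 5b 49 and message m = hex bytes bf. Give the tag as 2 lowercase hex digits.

Key hex bytes 5b 49 is 2 bytes ≤ B = 4; zero-pad to 4 bytes: K' = 5b 49 00 00.
K' ⊕ ipad = 6d 7f 36 36.  K' ⊕ opad = 07 15 5c 5c.
Inner input = (K'⊕ipad) ∥ m = 6d 7f 36 36 ∥ bf.
Inner hash: sum = 109+127+54+54+191 = 535; mod 256 = 23 → 17.
Outer input = (K'⊕opad) ∥ inner = 07 15 5c 5c ∥ 17.
Outer hash (tag): sum = 7+21+92+92+23 = 235 → eb.

eb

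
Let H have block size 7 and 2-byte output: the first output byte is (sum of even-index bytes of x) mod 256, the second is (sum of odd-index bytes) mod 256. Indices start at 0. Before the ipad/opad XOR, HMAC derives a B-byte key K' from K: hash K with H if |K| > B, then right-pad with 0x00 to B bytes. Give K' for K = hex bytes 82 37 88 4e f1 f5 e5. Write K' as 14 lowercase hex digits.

Key hex bytes 82 37 88 4e f1 f5 e5 is exactly B = 7 bytes: K' = 82 37 88 4e f1 f5 e5.

8237884ef1f5e5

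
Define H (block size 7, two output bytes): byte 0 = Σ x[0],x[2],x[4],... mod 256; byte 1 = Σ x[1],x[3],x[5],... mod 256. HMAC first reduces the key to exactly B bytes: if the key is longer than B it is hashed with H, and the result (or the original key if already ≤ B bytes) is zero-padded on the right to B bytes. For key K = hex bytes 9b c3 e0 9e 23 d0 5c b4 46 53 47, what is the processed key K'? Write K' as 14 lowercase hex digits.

|K| = 11 > B = 7, so first hash the key.
H(K): even-index sum = 647 mod 256 = 135; odd-index sum = 824 mod 256 = 56 → 87 38.
Zero-pad H(K) = 87 38 to 7 bytes: K' = 87 38 00 00 00 00 00.

87380000000000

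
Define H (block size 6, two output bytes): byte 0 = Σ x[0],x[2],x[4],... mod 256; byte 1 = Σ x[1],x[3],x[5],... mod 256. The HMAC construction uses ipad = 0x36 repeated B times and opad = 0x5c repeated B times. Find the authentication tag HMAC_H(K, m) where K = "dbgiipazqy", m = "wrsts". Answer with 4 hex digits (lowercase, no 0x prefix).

0b94

Key "dbgiipazqy" = 64 62 67 69 69 70 61 7a 71 79 is 10 bytes > B = 6, so hash it first: H(key) = 06 2e, then zero-pad to 6 bytes: K' = 06 2e 00 00 00 00.
K' ⊕ ipad = 30 18 36 36 36 36.  K' ⊕ opad = 5a 72 5c 5c 5c 5c.
Inner input = (K'⊕ipad) ∥ m = 30 18 36 36 36 36 ∥ 77 72 73 74 73.
Inner hash: even-index sum = 505 mod 256 = 249; odd-index sum = 362 mod 256 = 106 → f9 6a.
Outer input = (K'⊕opad) ∥ inner = 5a 72 5c 5c 5c 5c ∥ f9 6a.
Outer hash (tag): even-index sum = 523 mod 256 = 11; odd-index sum = 404 mod 256 = 148 → 0b 94.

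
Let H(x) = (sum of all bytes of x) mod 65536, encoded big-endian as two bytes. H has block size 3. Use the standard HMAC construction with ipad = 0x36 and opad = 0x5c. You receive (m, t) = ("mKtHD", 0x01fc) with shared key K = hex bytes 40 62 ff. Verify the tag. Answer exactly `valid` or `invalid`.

invalid

Key hex bytes 40 62 ff is exactly B = 3 bytes: K' = 40 62 ff.
K' ⊕ ipad = 76 54 c9; K' ⊕ opad = 1c 3e a3.
Inner hash: sum = 118+84+201+109+75+116+72+68 = 843 → 03 4b.
Outer hash (recomputed tag): sum = 28+62+163+3+75 = 331 → 01 4b.
Recomputed tag = 014b; claimed = 01fc → mismatch.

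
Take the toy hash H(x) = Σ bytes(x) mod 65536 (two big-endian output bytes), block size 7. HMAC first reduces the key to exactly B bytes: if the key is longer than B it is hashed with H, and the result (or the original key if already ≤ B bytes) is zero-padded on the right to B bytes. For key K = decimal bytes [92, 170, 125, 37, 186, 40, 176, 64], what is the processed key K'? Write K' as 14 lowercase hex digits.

|K| = 8 > B = 7, so first hash the key.
H(K): sum = 92+170+125+37+186+40+176+64 = 890 → 03 7a.
Zero-pad H(K) = 03 7a to 7 bytes: K' = 03 7a 00 00 00 00 00.

037a0000000000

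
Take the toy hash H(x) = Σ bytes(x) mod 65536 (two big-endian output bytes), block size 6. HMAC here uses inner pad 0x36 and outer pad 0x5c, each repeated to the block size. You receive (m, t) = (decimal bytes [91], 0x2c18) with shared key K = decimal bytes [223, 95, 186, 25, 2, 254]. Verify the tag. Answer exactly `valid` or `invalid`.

Key decimal bytes [223, 95, 186, 25, 2, 254] = df 5f ba 19 02 fe is exactly B = 6 bytes: K' = df 5f ba 19 02 fe.
K' ⊕ ipad = e9 69 8c 2f 34 c8; K' ⊕ opad = 83 03 e6 45 5e a2.
Inner hash: sum = 233+105+140+47+52+200+91 = 868 → 03 64.
Outer hash (recomputed tag): sum = 131+3+230+69+94+162+3+100 = 792 → 03 18.
Recomputed tag = 0318; claimed = 2c18 → mismatch.

invalid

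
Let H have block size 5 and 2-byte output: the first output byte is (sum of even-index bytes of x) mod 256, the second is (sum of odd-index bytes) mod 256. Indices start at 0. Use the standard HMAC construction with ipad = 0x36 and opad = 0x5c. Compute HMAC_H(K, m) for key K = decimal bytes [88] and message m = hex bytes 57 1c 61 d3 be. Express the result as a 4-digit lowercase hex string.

9e81

Key decimal bytes [88] = 58 is 1 byte ≤ B = 5; zero-pad to 5 bytes: K' = 58 00 00 00 00.
K' ⊕ ipad = 6e 36 36 36 36.  K' ⊕ opad = 04 5c 5c 5c 5c.
Inner input = (K'⊕ipad) ∥ m = 6e 36 36 36 36 ∥ 57 1c 61 d3 be.
Inner hash: even-index sum = 457 mod 256 = 201; odd-index sum = 482 mod 256 = 226 → c9 e2.
Outer input = (K'⊕opad) ∥ inner = 04 5c 5c 5c 5c ∥ c9 e2.
Outer hash (tag): even-index sum = 414 mod 256 = 158; odd-index sum = 385 mod 256 = 129 → 9e 81.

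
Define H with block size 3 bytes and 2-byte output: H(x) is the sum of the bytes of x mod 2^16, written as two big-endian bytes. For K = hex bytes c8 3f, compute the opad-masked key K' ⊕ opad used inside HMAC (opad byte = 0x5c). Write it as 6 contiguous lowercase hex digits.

Key hex bytes c8 3f is 2 bytes ≤ B = 3; zero-pad to 3 bytes: K' = c8 3f 00.
XOR each byte with 0x5c: c8⊕5c=94, 3f⊕5c=63, 00⊕5c=5c.

94635c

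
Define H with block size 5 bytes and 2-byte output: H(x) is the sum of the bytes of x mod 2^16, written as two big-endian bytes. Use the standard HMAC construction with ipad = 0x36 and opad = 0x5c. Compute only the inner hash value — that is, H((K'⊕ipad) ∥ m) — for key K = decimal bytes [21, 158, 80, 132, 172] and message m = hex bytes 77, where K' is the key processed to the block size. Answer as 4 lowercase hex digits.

02f4

Key decimal bytes [21, 158, 80, 132, 172] = 15 9e 50 84 ac is exactly B = 5 bytes: K' = 15 9e 50 84 ac.
K' ⊕ ipad = 23 a8 66 b2 9a.
Inner input = 23 a8 66 b2 9a ∥ 77.
Inner hash: sum = 35+168+102+178+154+119 = 756 → 02 f4.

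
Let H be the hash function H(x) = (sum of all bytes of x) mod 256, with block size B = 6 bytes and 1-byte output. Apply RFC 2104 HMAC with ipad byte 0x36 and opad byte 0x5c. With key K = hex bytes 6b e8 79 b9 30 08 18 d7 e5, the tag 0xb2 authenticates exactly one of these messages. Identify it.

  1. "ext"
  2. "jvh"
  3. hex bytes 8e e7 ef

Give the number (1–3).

Key hex bytes 6b e8 79 b9 30 08 18 d7 e5 is 9 bytes > B = 6, so hash it first: H(key) = 91, then zero-pad to 6 bytes: K' = 91 00 00 00 00 00.
K' ⊕ ipad = a7 36 36 36 36 36; K' ⊕ opad = cd 5c 5c 5c 5c 5c.
m1: inner = H(a7 36 36 36 36 36 65 78 74) = 06; tag = H(cd 5c 5c 5c 5c 5c 06) = 9f
m2: inner = H(a7 36 36 36 36 36 6a 76 68) = fd; tag = H(cd 5c 5c 5c 5c 5c fd) = 96
m3: inner = H(a7 36 36 36 36 36 8e e7 ef) = 19; tag = H(cd 5c 5c 5c 5c 5c 19) = b2 ← matches

3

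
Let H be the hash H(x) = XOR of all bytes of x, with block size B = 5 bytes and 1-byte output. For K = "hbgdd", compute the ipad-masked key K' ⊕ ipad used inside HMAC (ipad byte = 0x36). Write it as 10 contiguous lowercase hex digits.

Key "hbgdd" = 68 62 67 64 64 is exactly B = 5 bytes: K' = 68 62 67 64 64.
XOR each byte with 0x36: 68⊕36=5e, 62⊕36=54, 67⊕36=51, 64⊕36=52, 64⊕36=52.

5e54515252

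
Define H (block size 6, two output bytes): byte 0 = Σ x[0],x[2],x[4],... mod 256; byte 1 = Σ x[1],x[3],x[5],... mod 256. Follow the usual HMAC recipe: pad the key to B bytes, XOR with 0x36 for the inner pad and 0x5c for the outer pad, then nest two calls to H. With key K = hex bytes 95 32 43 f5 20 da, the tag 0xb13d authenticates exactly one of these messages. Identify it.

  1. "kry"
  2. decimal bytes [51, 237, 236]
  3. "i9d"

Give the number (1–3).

Key hex bytes 95 32 43 f5 20 da is exactly B = 6 bytes: K' = 95 32 43 f5 20 da.
K' ⊕ ipad = a3 04 75 c3 16 ec; K' ⊕ opad = c9 6e 1f a9 7c 86.
m1: inner = H(a3 04 75 c3 16 ec 6b 72 79) = 12 25; tag = H(c9 6e 1f a9 7c 86 12 25) = 76c2
m2: inner = H(a3 04 75 c3 16 ec 33 ed ec) = 4d a0; tag = H(c9 6e 1f a9 7c 86 4d a0) = b13d ← matches
m3: inner = H(a3 04 75 c3 16 ec 69 39 64) = fb ec; tag = H(c9 6e 1f a9 7c 86 fb ec) = 5f89

2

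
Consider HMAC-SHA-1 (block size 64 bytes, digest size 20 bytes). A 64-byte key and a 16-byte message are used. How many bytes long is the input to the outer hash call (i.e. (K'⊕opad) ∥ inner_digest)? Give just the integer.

Key is 64 ≤ 64 bytes, zero-padded: |K'| = 64.
Outer input = (K'⊕opad) ∥ H(inner) → 64 + 20 = 84 bytes.

84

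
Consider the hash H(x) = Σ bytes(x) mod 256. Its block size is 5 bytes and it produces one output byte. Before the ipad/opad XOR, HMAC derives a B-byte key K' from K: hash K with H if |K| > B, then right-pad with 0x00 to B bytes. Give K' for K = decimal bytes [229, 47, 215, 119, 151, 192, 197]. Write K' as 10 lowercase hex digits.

|K| = 7 > B = 5, so first hash the key.
H(K): sum = 229+47+215+119+151+192+197 = 1150; mod 256 = 126 → 7e.
Zero-pad H(K) = 7e to 5 bytes: K' = 7e 00 00 00 00.

7e00000000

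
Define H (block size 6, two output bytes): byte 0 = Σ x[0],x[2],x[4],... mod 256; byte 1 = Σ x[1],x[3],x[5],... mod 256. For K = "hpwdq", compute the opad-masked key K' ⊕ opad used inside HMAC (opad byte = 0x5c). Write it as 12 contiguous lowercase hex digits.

Key "hpwdq" = 68 70 77 64 71 is 5 bytes ≤ B = 6; zero-pad to 6 bytes: K' = 68 70 77 64 71 00.
XOR each byte with 0x5c: 68⊕5c=34, 70⊕5c=2c, 77⊕5c=2b, 64⊕5c=38, 71⊕5c=2d, 00⊕5c=5c.

342c2b382d5c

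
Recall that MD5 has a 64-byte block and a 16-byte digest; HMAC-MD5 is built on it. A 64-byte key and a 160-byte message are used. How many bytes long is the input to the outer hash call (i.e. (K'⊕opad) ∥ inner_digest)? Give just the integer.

80

Key is 64 ≤ 64 bytes, zero-padded: |K'| = 64.
Outer input = (K'⊕opad) ∥ H(inner) → 64 + 16 = 80 bytes.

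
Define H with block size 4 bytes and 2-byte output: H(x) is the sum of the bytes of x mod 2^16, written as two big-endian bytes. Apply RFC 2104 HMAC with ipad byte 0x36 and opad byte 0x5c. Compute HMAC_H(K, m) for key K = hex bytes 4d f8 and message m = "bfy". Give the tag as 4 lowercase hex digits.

0265

Key hex bytes 4d f8 is 2 bytes ≤ B = 4; zero-pad to 4 bytes: K' = 4d f8 00 00.
K' ⊕ ipad = 7b ce 36 36.  K' ⊕ opad = 11 a4 5c 5c.
Inner input = (K'⊕ipad) ∥ m = 7b ce 36 36 ∥ 62 66 79.
Inner hash: sum = 123+206+54+54+98+102+121 = 758 → 02 f6.
Outer input = (K'⊕opad) ∥ inner = 11 a4 5c 5c ∥ 02 f6.
Outer hash (tag): sum = 17+164+92+92+2+246 = 613 → 02 65.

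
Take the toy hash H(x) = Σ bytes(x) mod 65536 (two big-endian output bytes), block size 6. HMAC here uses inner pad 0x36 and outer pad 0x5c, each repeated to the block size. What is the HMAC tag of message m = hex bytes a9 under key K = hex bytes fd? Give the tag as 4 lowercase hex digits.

Key hex bytes fd is 1 byte ≤ B = 6; zero-pad to 6 bytes: K' = fd 00 00 00 00 00.
K' ⊕ ipad = cb 36 36 36 36 36.  K' ⊕ opad = a1 5c 5c 5c 5c 5c.
Inner input = (K'⊕ipad) ∥ m = cb 36 36 36 36 36 ∥ a9.
Inner hash: sum = 203+54+54+54+54+54+169 = 642 → 02 82.
Outer input = (K'⊕opad) ∥ inner = a1 5c 5c 5c 5c 5c ∥ 02 82.
Outer hash (tag): sum = 161+92+92+92+92+92+2+130 = 753 → 02 f1.

02f1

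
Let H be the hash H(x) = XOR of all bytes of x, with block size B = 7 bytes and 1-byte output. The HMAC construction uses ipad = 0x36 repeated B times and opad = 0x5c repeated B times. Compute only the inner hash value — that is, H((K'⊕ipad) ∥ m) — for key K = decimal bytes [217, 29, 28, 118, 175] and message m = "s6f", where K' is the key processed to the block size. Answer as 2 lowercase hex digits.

Key decimal bytes [217, 29, 28, 118, 175] = d9 1d 1c 76 af is 5 bytes ≤ B = 7; zero-pad to 7 bytes: K' = d9 1d 1c 76 af 00 00.
K' ⊕ ipad = ef 2b 2a 40 99 36 36.
Inner input = ef 2b 2a 40 99 36 36 ∥ 73 36 66.
Inner hash: XOR ef⊕2b⊕2a⊕40⊕99⊕36⊕36⊕73⊕36⊕66 = 14.

14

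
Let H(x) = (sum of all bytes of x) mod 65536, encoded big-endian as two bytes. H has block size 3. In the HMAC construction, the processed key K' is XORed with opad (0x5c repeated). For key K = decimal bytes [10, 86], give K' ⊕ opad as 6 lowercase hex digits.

Key decimal bytes [10, 86] = 0a 56 is 2 bytes ≤ B = 3; zero-pad to 3 bytes: K' = 0a 56 00.
XOR each byte with 0x5c: 0a⊕5c=56, 56⊕5c=0a, 00⊕5c=5c.

560a5c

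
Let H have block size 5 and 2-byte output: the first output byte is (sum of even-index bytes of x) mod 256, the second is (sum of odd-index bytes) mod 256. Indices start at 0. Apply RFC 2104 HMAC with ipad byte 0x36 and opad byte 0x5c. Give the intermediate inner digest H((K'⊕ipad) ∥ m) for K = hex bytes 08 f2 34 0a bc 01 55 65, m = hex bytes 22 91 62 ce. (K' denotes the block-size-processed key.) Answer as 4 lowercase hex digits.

Key hex bytes 08 f2 34 0a bc 01 55 65 is 8 bytes > B = 5, so hash it first: H(key) = 4d 62, then zero-pad to 5 bytes: K' = 4d 62 00 00 00.
K' ⊕ ipad = 7b 54 36 36 36.
Inner input = 7b 54 36 36 36 ∥ 22 91 62 ce.
Inner hash: even-index sum = 582 mod 256 = 70; odd-index sum = 270 mod 256 = 14 → 46 0e.

460e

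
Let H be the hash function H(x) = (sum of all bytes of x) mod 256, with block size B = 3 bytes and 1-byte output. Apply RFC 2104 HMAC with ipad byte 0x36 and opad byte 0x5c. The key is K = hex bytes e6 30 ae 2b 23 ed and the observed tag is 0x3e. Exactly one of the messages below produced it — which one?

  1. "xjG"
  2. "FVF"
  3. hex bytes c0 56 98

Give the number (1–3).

Key hex bytes e6 30 ae 2b 23 ed is 6 bytes > B = 3, so hash it first: H(key) = ff, then zero-pad to 3 bytes: K' = ff 00 00.
K' ⊕ ipad = c9 36 36; K' ⊕ opad = a3 5c 5c.
m1: inner = H(c9 36 36 78 6a 47) = 5e; tag = H(a3 5c 5c 5e) = b9
m2: inner = H(c9 36 36 46 56 46) = 17; tag = H(a3 5c 5c 17) = 72
m3: inner = H(c9 36 36 c0 56 98) = e3; tag = H(a3 5c 5c e3) = 3e ← matches

3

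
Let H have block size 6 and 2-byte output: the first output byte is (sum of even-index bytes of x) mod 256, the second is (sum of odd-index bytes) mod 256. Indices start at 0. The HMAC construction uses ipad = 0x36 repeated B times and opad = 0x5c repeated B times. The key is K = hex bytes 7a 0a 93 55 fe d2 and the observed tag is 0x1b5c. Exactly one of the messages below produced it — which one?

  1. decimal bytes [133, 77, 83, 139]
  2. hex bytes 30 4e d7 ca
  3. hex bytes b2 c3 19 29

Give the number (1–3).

Key hex bytes 7a 0a 93 55 fe d2 is exactly B = 6 bytes: K' = 7a 0a 93 55 fe d2.
K' ⊕ ipad = 4c 3c a5 63 c8 e4; K' ⊕ opad = 26 56 cf 09 a2 8e.
m1: inner = H(4c 3c a5 63 c8 e4 85 4d 53 8b) = 91 5b; tag = H(26 56 cf 09 a2 8e 91 5b) = 2848
m2: inner = H(4c 3c a5 63 c8 e4 30 4e d7 ca) = c0 9b; tag = H(26 56 cf 09 a2 8e c0 9b) = 5788
m3: inner = H(4c 3c a5 63 c8 e4 b2 c3 19 29) = 84 6f; tag = H(26 56 cf 09 a2 8e 84 6f) = 1b5c ← matches

3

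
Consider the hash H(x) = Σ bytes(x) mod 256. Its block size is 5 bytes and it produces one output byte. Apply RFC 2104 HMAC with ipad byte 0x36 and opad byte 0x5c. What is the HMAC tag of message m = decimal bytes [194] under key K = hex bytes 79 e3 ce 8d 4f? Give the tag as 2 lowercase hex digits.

6c

Key hex bytes 79 e3 ce 8d 4f is exactly B = 5 bytes: K' = 79 e3 ce 8d 4f.
K' ⊕ ipad = 4f d5 f8 bb 79.  K' ⊕ opad = 25 bf 92 d1 13.
Inner input = (K'⊕ipad) ∥ m = 4f d5 f8 bb 79 ∥ c2.
Inner hash: sum = 79+213+248+187+121+194 = 1042; mod 256 = 18 → 12.
Outer input = (K'⊕opad) ∥ inner = 25 bf 92 d1 13 ∥ 12.
Outer hash (tag): sum = 37+191+146+209+19+18 = 620; mod 256 = 108 → 6c.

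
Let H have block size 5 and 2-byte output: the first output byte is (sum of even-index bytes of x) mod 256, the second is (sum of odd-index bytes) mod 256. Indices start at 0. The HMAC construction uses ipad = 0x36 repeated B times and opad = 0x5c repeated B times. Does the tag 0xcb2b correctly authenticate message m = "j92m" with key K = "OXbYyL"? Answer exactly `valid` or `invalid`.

Key "OXbYyL" = 4f 58 62 59 79 4c is 6 bytes > B = 5, so hash it first: H(key) = 2a fd, then zero-pad to 5 bytes: K' = 2a fd 00 00 00.
K' ⊕ ipad = 1c cb 36 36 36; K' ⊕ opad = 76 a1 5c 5c 5c.
Inner hash: even-index sum = 302 mod 256 = 46; odd-index sum = 413 mod 256 = 157 → 2e 9d.
Outer hash (recomputed tag): even-index sum = 459 mod 256 = 203; odd-index sum = 299 mod 256 = 43 → cb 2b.
Recomputed tag = cb2b; claimed = cb2b → match.

valid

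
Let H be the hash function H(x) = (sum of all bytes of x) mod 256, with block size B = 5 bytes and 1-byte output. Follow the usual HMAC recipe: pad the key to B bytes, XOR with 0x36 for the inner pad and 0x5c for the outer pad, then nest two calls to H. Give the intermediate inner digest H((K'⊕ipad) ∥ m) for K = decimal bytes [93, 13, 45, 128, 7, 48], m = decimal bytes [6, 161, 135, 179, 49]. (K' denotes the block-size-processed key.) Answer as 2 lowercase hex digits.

Key decimal bytes [93, 13, 45, 128, 7, 48] = 5d 0d 2d 80 07 30 is 6 bytes > B = 5, so hash it first: H(key) = 4e, then zero-pad to 5 bytes: K' = 4e 00 00 00 00.
K' ⊕ ipad = 78 36 36 36 36.
Inner input = 78 36 36 36 36 ∥ 06 a1 87 b3 31.
Inner hash: sum = 120+54+54+54+54+6+161+135+179+49 = 866; mod 256 = 98 → 62.

62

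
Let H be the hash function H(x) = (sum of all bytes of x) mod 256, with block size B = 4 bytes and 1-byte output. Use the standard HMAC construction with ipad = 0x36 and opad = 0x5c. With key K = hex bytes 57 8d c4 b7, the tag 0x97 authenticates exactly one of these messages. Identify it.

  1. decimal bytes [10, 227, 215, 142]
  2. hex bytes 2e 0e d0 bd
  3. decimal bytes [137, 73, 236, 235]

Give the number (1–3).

Key hex bytes 57 8d c4 b7 is exactly B = 4 bytes: K' = 57 8d c4 b7.
K' ⊕ ipad = 61 bb f2 81; K' ⊕ opad = 0b d1 98 eb.
m1: inner = H(61 bb f2 81 0a e3 d7 8e) = e1; tag = H(0b d1 98 eb e1) = 40
m2: inner = H(61 bb f2 81 2e 0e d0 bd) = 58; tag = H(0b d1 98 eb 58) = b7
m3: inner = H(61 bb f2 81 89 49 ec eb) = 38; tag = H(0b d1 98 eb 38) = 97 ← matches

3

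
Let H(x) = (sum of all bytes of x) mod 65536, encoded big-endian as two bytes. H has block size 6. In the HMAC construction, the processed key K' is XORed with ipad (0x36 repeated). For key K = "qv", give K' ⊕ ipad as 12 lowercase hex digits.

Key "qv" = 71 76 is 2 bytes ≤ B = 6; zero-pad to 6 bytes: K' = 71 76 00 00 00 00.
XOR each byte with 0x36: 71⊕36=47, 76⊕36=40, 00⊕36=36, 00⊕36=36, 00⊕36=36, 00⊕36=36.

474036363636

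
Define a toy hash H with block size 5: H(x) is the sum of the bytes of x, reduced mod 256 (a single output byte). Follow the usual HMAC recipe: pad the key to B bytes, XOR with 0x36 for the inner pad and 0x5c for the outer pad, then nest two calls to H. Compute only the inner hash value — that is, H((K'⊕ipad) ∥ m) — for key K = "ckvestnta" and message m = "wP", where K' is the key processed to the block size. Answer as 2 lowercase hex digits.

84

Key "ckvestnta" = 63 6b 76 65 73 74 6e 74 61 is 9 bytes > B = 5, so hash it first: H(key) = d3, then zero-pad to 5 bytes: K' = d3 00 00 00 00.
K' ⊕ ipad = e5 36 36 36 36.
Inner input = e5 36 36 36 36 ∥ 77 50.
Inner hash: sum = 229+54+54+54+54+119+80 = 644; mod 256 = 132 → 84.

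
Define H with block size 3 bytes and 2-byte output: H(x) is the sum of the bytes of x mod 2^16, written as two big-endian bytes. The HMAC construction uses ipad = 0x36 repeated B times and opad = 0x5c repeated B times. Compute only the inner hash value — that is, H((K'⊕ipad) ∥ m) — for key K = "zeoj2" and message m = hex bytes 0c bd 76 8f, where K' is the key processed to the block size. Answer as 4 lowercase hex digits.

Key "zeoj2" = 7a 65 6f 6a 32 is 5 bytes > B = 3, so hash it first: H(key) = 01 ea, then zero-pad to 3 bytes: K' = 01 ea 00.
K' ⊕ ipad = 37 dc 36.
Inner input = 37 dc 36 ∥ 0c bd 76 8f.
Inner hash: sum = 55+220+54+12+189+118+143 = 791 → 03 17.

0317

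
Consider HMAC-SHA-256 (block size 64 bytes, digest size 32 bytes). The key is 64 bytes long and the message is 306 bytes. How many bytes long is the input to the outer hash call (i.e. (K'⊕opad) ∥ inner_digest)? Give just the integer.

96

Key is 64 ≤ 64 bytes, zero-padded: |K'| = 64.
Outer input = (K'⊕opad) ∥ H(inner) → 64 + 32 = 96 bytes.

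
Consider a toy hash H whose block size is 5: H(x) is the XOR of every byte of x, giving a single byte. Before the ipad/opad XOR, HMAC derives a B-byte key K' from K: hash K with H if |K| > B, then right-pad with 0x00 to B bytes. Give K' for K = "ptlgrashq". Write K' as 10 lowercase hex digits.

|K| = 9 > B = 5, so first hash the key.
H(K): XOR 70⊕74⊕6c⊕67⊕72⊕61⊕73⊕68⊕71 = 76.
Zero-pad H(K) = 76 to 5 bytes: K' = 76 00 00 00 00.

7600000000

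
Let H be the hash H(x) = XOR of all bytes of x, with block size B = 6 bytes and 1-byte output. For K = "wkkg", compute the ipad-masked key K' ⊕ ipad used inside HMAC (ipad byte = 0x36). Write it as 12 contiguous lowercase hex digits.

Key "wkkg" = 77 6b 6b 67 is 4 bytes ≤ B = 6; zero-pad to 6 bytes: K' = 77 6b 6b 67 00 00.
XOR each byte with 0x36: 77⊕36=41, 6b⊕36=5d, 6b⊕36=5d, 67⊕36=51, 00⊕36=36, 00⊕36=36.

415d5d513636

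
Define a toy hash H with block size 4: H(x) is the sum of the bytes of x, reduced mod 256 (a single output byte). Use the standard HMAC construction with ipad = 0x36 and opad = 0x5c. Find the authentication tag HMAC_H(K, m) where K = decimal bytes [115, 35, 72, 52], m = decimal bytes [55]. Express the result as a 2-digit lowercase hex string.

Key decimal bytes [115, 35, 72, 52] = 73 23 48 34 is exactly B = 4 bytes: K' = 73 23 48 34.
K' ⊕ ipad = 45 15 7e 02.  K' ⊕ opad = 2f 7f 14 68.
Inner input = (K'⊕ipad) ∥ m = 45 15 7e 02 ∥ 37.
Inner hash: sum = 69+21+126+2+55 = 273; mod 256 = 17 → 11.
Outer input = (K'⊕opad) ∥ inner = 2f 7f 14 68 ∥ 11.
Outer hash (tag): sum = 47+127+20+104+17 = 315; mod 256 = 59 → 3b.

3b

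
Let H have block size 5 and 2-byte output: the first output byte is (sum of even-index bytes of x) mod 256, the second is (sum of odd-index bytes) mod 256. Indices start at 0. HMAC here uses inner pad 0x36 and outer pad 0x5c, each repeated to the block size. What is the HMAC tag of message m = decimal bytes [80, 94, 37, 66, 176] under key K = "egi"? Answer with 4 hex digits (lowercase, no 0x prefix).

761f

Key "egi" = 65 67 69 is 3 bytes ≤ B = 5; zero-pad to 5 bytes: K' = 65 67 69 00 00.
K' ⊕ ipad = 53 51 5f 36 36.  K' ⊕ opad = 39 3b 35 5c 5c.
Inner input = (K'⊕ipad) ∥ m = 53 51 5f 36 36 ∥ 50 5e 25 42 b0.
Inner hash: even-index sum = 392 mod 256 = 136; odd-index sum = 428 mod 256 = 172 → 88 ac.
Outer input = (K'⊕opad) ∥ inner = 39 3b 35 5c 5c ∥ 88 ac.
Outer hash (tag): even-index sum = 374 mod 256 = 118; odd-index sum = 287 mod 256 = 31 → 76 1f.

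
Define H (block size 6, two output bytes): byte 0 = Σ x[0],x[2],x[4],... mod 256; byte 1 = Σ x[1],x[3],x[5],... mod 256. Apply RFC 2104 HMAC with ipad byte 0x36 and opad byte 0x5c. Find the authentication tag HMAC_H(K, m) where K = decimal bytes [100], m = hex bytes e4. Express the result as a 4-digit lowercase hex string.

92b6

Key decimal bytes [100] = 64 is 1 byte ≤ B = 6; zero-pad to 6 bytes: K' = 64 00 00 00 00 00.
K' ⊕ ipad = 52 36 36 36 36 36.  K' ⊕ opad = 38 5c 5c 5c 5c 5c.
Inner input = (K'⊕ipad) ∥ m = 52 36 36 36 36 36 ∥ e4.
Inner hash: even-index sum = 418 mod 256 = 162; odd-index sum = 162 mod 256 = 162 → a2 a2.
Outer input = (K'⊕opad) ∥ inner = 38 5c 5c 5c 5c 5c ∥ a2 a2.
Outer hash (tag): even-index sum = 402 mod 256 = 146; odd-index sum = 438 mod 256 = 182 → 92 b6.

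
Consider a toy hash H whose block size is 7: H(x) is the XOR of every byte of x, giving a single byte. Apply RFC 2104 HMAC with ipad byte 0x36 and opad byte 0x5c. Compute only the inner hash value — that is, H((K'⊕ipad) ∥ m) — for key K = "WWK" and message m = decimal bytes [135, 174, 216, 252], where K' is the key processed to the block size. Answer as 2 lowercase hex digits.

70

Key "WWK" = 57 57 4b is 3 bytes ≤ B = 7; zero-pad to 7 bytes: K' = 57 57 4b 00 00 00 00.
K' ⊕ ipad = 61 61 7d 36 36 36 36.
Inner input = 61 61 7d 36 36 36 36 ∥ 87 ae d8 fc.
Inner hash: XOR 61⊕61⊕7d⊕36⊕36⊕36⊕36⊕87⊕ae⊕d8⊕fc = 70.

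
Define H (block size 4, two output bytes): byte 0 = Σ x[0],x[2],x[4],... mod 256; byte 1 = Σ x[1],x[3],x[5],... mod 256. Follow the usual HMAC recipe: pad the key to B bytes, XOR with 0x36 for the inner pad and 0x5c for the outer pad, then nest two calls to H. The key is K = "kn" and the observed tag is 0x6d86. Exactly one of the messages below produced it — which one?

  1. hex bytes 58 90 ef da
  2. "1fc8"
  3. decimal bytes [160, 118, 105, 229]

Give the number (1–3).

1

Key "kn" = 6b 6e is 2 bytes ≤ B = 4; zero-pad to 4 bytes: K' = 6b 6e 00 00.
K' ⊕ ipad = 5d 58 36 36; K' ⊕ opad = 37 32 5c 5c.
m1: inner = H(5d 58 36 36 58 90 ef da) = da f8; tag = H(37 32 5c 5c da f8) = 6d86 ← matches
m2: inner = H(5d 58 36 36 31 66 63 38) = 27 2c; tag = H(37 32 5c 5c 27 2c) = baba
m3: inner = H(5d 58 36 36 a0 76 69 e5) = 9c e9; tag = H(37 32 5c 5c 9c e9) = 2f77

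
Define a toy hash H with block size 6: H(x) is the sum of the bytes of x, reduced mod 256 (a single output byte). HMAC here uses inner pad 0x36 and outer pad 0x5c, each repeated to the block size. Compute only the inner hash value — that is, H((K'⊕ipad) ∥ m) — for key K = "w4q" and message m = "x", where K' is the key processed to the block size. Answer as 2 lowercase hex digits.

Key "w4q" = 77 34 71 is 3 bytes ≤ B = 6; zero-pad to 6 bytes: K' = 77 34 71 00 00 00.
K' ⊕ ipad = 41 02 47 36 36 36.
Inner input = 41 02 47 36 36 36 ∥ 78.
Inner hash: sum = 65+2+71+54+54+54+120 = 420; mod 256 = 164 → a4.

a4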